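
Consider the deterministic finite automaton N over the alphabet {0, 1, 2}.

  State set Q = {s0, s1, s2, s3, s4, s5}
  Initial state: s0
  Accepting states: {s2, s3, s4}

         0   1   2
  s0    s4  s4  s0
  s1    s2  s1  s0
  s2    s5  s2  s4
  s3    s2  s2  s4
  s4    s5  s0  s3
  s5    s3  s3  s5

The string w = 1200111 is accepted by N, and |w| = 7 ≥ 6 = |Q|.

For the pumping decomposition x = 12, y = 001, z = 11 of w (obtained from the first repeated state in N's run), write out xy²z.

1200100111

xy^2z = 12·001·001·11 = 1200100111.
Reading y = 001 takes N from s3 back to s3, so after x·y·y the machine is still in s3, and z then leads to the accepting state s2. Hence 1200100111 ∈ L(N).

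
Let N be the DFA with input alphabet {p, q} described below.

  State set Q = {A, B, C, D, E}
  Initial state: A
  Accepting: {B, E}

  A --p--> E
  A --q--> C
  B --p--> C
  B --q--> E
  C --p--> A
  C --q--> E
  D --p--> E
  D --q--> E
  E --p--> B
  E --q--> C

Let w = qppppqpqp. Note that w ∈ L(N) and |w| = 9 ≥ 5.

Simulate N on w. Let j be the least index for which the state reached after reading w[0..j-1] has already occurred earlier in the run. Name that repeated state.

A

Run of N on w = q p p p p q p q p:
  step 0: A  (start)
  step 1: C  (read q: A→C)
  step 2: A  (read p: C→A)   ← first repeat (A seen earlier)
  step 3: E  (read p: A→E)
  step 4: B  (read p: E→B)
  step 5: C  (read p: B→C)
  step 6: E  (read q: C→E)
  step 7: B  (read p: E→B)
  step 8: E  (read q: B→E)
  step 9: B  (read p: E→B)

The earliest repeat is at step j = 2: N is in A, which it already visited at step i = 0.
Since N has 5 states, any run of length ≥ 5 visits 5+1 states, so by pigeonhole some state repeats within the first 5 steps — that repeat gives the pumpable loop.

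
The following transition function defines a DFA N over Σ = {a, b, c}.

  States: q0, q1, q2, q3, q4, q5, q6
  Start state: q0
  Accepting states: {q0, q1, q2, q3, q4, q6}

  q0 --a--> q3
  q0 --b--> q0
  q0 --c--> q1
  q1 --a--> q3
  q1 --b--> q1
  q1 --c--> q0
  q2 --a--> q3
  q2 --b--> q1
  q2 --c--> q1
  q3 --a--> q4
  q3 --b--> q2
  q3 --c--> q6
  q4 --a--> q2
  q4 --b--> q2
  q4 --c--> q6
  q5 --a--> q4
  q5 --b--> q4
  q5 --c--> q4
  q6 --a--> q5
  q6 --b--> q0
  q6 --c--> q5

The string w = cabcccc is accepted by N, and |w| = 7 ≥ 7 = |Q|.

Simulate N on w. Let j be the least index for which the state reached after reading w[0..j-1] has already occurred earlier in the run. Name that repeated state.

State sequence: q0 -c-> q1 -a-> q3 -b-> q2 -c-> q1 -c-> q0 -c-> q1 -c-> q0
First repeat at step 4: q1 was already visited.

The earliest repeat is at step j = 4: N is in q1, which it already visited at step i = 1.

q1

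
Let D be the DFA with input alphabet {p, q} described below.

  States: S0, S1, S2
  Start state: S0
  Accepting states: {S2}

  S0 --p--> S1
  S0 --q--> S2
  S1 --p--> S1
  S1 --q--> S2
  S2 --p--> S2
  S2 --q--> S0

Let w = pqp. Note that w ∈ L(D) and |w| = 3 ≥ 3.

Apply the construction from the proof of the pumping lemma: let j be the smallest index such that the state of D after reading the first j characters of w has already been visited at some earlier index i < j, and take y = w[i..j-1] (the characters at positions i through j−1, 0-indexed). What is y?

State sequence: S0 -p-> S1 -q-> S2 -p-> S2
First repeat at step 3: S2 was already visited.

So i = 2, j = 3, giving x = w[0:2] = pq, y = w[2:3] = p, z = w[3:3] = ε.
Check: |xy| = 3 ≤ 3 and |y| = 1 ≥ 1. Reading y takes D from S2 back to S2, so every xyⁱz is accepted.

p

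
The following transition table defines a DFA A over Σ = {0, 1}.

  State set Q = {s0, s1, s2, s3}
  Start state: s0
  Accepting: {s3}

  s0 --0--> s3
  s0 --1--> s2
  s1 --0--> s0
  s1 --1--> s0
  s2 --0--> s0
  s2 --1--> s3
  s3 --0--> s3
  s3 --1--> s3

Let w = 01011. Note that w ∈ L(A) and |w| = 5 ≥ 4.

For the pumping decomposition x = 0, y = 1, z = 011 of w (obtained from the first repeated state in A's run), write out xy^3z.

xy^3z = 0·1·1·1·011 = 0111011.
Reading y = 1 takes A from s3 back to s3, so after x·y·y·y the machine is still in s3, and z then leads to the accepting state s3. Hence 0111011 ∈ L(A).

0111011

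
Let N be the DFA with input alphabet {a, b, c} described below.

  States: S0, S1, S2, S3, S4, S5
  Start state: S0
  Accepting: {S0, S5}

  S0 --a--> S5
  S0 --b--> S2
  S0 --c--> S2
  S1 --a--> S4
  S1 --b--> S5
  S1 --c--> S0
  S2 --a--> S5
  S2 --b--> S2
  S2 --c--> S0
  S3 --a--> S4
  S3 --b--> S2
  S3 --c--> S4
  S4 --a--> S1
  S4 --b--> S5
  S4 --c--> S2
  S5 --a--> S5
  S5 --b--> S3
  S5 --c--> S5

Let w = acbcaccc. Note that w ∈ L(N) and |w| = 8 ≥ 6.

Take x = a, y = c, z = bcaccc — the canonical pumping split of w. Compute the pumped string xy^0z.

abcaccc

xy⁰z = xz = a·bcaccc = abcaccc.
Reading y = c takes N from S5 back to S5, so after x the machine is still in S5, and z then leads to the accepting state S0. Hence abcaccc ∈ L(N).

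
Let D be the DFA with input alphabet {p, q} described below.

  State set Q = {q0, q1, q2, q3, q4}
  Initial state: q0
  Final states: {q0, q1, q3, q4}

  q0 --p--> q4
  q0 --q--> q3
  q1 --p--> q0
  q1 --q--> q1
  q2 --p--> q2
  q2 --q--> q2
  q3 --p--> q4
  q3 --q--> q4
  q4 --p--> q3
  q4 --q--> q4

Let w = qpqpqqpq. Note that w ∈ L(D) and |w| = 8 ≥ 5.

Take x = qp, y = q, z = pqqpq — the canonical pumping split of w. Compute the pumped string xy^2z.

qpqqpqqpq

xy^2z = qp·q·q·pqqpq = qpqqpqqpq.
Reading y = q takes D from q4 back to q4, so after x·y·y the machine is still in q4, and z then leads to the accepting state q4. Hence qpqqpqqpq ∈ L(D).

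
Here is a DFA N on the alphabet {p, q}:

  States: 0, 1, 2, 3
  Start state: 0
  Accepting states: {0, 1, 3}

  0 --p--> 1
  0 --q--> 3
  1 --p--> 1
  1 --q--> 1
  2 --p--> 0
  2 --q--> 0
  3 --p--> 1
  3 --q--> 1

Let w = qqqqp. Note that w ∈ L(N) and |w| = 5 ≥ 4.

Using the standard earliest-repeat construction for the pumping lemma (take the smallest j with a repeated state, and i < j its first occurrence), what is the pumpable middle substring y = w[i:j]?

State sequence: 0 -q-> 3 -q-> 1 -q-> 1 -q-> 1 -p-> 1
First repeat at step 3: 1 was already visited.

So i = 2, j = 3, giving x = w[0:2] = qq, y = w[2:3] = q, z = w[3:5] = qp.
Check: |xy| = 3 ≤ 4 and |y| = 1 ≥ 1. Reading y takes N from 1 back to 1, so every xyⁱz is accepted.

q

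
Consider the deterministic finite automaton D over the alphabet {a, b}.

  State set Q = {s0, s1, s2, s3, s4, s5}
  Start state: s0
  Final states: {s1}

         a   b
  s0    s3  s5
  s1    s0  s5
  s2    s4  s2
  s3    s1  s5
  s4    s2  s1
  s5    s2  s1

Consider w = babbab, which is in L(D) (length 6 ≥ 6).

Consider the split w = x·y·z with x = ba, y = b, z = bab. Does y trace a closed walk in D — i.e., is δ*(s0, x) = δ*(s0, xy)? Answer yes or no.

yes

State sequence: s0 -b-> s5 -a-> s2 -b-> s2

After x (step 2): s2. After xy (step 3): s2.
They match, so y = b drives D around a cycle from s2 back to itself; pumping y any number of times keeps D in s2 before reading z, and xyⁱz ∈ L(D) for every i ≥ 0.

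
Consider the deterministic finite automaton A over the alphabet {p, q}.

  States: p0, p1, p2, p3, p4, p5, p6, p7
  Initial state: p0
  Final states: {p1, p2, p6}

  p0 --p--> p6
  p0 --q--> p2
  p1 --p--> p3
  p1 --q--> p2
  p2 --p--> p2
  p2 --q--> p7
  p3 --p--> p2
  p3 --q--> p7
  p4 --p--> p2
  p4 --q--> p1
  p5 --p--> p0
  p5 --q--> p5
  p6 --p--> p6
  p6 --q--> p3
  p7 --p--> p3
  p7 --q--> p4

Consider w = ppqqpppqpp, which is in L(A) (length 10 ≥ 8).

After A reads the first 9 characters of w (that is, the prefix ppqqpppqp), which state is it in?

Run of A on the first 9 characters of w = p p q q p p p q p:
  step 0: p0  (start)
  step 1: p6  (read p: p0→p6)
  step 2: p6  (read p: p6→p6)
  step 3: p3  (read q: p6→p3)
  step 4: p7  (read q: p3→p7)
  step 5: p3  (read p: p7→p3)
  step 6: p2  (read p: p3→p2)
  step 7: p2  (read p: p2→p2)
  step 8: p7  (read q: p2→p7)
  step 9: p3  (read p: p7→p3)

After reading 9 characters, A is in state p3.

p3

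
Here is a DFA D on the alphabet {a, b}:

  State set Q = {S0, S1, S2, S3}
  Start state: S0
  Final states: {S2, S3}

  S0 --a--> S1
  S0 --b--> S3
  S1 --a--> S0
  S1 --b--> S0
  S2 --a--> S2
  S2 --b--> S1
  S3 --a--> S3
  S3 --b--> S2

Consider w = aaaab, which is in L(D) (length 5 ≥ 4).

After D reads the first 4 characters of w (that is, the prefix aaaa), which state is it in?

State sequence: S0 -a-> S1 -a-> S0 -a-> S1 -a-> S0

After reading 4 characters, D is in state S0.

S0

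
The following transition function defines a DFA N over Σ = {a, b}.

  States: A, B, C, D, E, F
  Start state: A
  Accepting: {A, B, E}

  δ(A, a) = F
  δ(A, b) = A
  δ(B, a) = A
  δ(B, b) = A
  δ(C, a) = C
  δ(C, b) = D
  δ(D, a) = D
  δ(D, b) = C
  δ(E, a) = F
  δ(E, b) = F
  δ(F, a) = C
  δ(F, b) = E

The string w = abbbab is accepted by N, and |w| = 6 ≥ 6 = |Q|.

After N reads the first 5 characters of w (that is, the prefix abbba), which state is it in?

State sequence: A -a-> F -b-> E -b-> F -b-> E -a-> F

After reading 5 characters, N is in state F.
(This kind of state-tracing is the core of the pumping-lemma construction: with 6 states, pigeonhole forces a repeat within the first 6 steps.)

F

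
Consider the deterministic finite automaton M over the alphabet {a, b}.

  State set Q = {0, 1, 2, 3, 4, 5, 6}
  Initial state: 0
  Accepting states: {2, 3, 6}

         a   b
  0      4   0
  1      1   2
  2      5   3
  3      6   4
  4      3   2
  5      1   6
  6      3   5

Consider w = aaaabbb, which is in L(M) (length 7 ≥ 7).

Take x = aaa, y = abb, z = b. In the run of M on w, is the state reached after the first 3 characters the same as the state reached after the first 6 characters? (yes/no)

no

State sequence: 0 -a-> 4 -a-> 3 -a-> 6 -a-> 3 -b-> 4 -b-> 2

After x (step 3): 6. After xy (step 6): 2.
They differ (6 ≠ 2), so y is not a cycle from the state after x; this split is not the one the pumping-lemma construction produces, and pumping y need not keep the string in L(M).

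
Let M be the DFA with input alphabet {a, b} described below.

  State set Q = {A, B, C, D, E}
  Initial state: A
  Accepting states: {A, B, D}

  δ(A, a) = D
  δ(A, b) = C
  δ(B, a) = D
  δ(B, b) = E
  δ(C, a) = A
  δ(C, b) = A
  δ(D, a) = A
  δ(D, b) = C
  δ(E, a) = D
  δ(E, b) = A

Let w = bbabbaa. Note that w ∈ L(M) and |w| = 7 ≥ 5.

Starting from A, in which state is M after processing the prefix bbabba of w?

Run of M on the first 6 characters of w = b b a b b a:
  step 0: A  (start)
  step 1: C  (read b: A→C)
  step 2: A  (read b: C→A)
  step 3: D  (read a: A→D)
  step 4: C  (read b: D→C)
  step 5: A  (read b: C→A)
  step 6: D  (read a: A→D)

After reading 6 characters, M is in state D.

D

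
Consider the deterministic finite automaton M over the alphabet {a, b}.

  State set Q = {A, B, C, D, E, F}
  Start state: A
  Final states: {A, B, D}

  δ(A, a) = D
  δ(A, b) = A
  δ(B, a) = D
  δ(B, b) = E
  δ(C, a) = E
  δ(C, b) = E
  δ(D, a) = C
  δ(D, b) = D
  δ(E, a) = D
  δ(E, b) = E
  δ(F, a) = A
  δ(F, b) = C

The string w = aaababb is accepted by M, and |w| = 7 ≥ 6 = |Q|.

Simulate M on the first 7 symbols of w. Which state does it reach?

Run of M on the first 7 characters of w = a a a b a b b:
  step 0: A  (start)
  step 1: D  (read a: A→D)
  step 2: C  (read a: D→C)
  step 3: E  (read a: C→E)
  step 4: E  (read b: E→E)
  step 5: D  (read a: E→D)
  step 6: D  (read b: D→D)
  step 7: D  (read b: D→D)

After reading 7 characters, M is in state D.

D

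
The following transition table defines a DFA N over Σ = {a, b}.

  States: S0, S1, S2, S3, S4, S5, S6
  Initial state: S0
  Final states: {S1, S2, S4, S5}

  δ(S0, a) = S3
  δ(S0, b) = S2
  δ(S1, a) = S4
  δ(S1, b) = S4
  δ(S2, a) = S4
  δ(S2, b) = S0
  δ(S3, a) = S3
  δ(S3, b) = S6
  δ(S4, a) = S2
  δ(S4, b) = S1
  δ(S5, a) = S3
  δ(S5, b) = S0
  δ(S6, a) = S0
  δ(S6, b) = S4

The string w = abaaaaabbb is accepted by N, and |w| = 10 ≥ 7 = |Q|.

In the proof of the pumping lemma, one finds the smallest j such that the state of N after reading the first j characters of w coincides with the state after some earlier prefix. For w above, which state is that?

S0

Run of N on w = a b a a a a a b b b:
  step 0: S0  (start)
  step 1: S3  (read a: S0→S3)
  step 2: S6  (read b: S3→S6)
  step 3: S0  (read a: S6→S0)   ← first repeat (S0 seen earlier)
  step 4: S3  (read a: S0→S3)
  step 5: S3  (read a: S3→S3)
  step 6: S3  (read a: S3→S3)
  step 7: S3  (read a: S3→S3)
  step 8: S6  (read b: S3→S6)
  step 9: S4  (read b: S6→S4)
  step 10: S1  (read b: S4→S1)

The earliest repeat is at step j = 3: N is in S0, which it already visited at step i = 0.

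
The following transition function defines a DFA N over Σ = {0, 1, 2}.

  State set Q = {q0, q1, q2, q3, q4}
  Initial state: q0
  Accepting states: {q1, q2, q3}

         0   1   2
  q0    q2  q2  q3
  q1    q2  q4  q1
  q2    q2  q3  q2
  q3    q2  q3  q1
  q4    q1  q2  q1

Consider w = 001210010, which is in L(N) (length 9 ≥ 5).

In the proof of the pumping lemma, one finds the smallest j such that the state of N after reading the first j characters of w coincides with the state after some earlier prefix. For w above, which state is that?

State sequence: q0 -0-> q2 -0-> q2 -1-> q3 -2-> q1 -1-> q4 -0-> q1 -0-> q2 -1-> q3 -0-> q2
First repeat at step 2: q2 was already visited.

The earliest repeat is at step j = 2: N is in q2, which it already visited at step i = 1.

q2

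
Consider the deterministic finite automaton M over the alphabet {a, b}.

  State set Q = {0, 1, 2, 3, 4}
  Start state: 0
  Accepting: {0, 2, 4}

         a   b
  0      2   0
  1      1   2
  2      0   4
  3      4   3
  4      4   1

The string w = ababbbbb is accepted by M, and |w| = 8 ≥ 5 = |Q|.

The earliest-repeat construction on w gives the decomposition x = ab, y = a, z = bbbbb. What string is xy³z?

xy^3z = ab·a·a·a·bbbbb = abaaabbbbb.
Reading y = a takes M from 4 back to 4, so after x·y·y·y the machine is still in 4, and z then leads to the accepting state 2. Hence abaaabbbbb ∈ L(M).

abaaabbbbb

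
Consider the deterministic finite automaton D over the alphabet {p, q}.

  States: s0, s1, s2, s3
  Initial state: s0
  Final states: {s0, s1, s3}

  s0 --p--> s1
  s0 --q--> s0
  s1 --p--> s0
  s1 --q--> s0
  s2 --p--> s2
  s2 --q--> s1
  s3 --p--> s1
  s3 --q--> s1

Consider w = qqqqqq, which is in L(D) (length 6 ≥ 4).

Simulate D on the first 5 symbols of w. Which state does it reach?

s0

State sequence: s0 -q-> s0 -q-> s0 -q-> s0 -q-> s0 -q-> s0

After reading 5 characters, D is in state s0.
(This kind of state-tracing is the core of the pumping-lemma construction: with 4 states, pigeonhole forces a repeat within the first 4 steps.)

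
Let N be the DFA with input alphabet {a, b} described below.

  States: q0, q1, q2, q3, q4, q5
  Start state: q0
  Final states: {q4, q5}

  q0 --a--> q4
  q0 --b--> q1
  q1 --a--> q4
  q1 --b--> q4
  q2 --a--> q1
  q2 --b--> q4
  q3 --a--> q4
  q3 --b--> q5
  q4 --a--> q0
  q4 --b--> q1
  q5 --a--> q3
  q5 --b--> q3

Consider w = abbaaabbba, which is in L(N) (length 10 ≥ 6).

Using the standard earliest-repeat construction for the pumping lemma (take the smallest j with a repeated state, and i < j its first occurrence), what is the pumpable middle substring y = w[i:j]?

State sequence: q0 -a-> q4 -b-> q1 -b-> q4 -a-> q0 -a-> q4 -a-> q0 -b-> q1 -b-> q4 -b-> q1 -a-> q4
First repeat at step 3: q4 was already visited.

So i = 1, j = 3, giving x = w[0:1] = a, y = w[1:3] = bb, z = w[3:10] = aaabbba.
Check: |xy| = 3 ≤ 6 and |y| = 2 ≥ 1. Reading y takes N from q4 back to q4, so every xyⁱz is accepted.
Pumping length from the standard proof: p = 6 (the number of states). The repeated state found above gives |xy| = j ≤ 6 and |y| = j − i ≥ 1.

bb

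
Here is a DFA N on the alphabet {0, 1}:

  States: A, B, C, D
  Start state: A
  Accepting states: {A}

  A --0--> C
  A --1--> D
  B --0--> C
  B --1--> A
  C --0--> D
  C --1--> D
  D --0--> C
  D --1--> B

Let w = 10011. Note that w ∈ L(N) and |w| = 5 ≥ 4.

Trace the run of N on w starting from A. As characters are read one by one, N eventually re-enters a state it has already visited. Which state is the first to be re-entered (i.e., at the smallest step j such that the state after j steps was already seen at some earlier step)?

D

State sequence: A -1-> D -0-> C -0-> D -1-> B -1-> A
First repeat at step 3: D was already visited.

The earliest repeat is at step j = 3: N is in D, which it already visited at step i = 1.
With |Q| = 4, pigeonhole forces a state repeat no later than step 4; the substring read between the first and second visits to that state can be pumped.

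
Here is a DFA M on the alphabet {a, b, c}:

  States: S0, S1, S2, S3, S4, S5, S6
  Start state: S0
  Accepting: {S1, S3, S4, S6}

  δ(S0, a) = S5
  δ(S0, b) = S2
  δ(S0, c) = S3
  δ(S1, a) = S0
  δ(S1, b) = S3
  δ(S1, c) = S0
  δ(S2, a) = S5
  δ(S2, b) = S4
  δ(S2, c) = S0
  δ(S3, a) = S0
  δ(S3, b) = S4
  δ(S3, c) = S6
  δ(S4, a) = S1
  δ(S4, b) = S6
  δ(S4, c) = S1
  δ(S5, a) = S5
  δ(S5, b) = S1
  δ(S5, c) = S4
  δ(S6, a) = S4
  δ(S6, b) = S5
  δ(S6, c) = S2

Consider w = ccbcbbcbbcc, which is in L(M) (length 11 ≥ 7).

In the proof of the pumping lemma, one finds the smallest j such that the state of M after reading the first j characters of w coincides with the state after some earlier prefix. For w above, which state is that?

Run of M on w = c c b c b b c b b c c:
  step 0: S0  (start)
  step 1: S3  (read c: S0→S3)
  step 2: S6  (read c: S3→S6)
  step 3: S5  (read b: S6→S5)
  step 4: S4  (read c: S5→S4)
  step 5: S6  (read b: S4→S6)   ← first repeat (S6 seen earlier)
  step 6: S5  (read b: S6→S5)
  step 7: S4  (read c: S5→S4)
  step 8: S6  (read b: S4→S6)
  step 9: S5  (read b: S6→S5)
  step 10: S4  (read c: S5→S4)
  step 11: S1  (read c: S4→S1)

The earliest repeat is at step j = 5: M is in S6, which it already visited at step i = 2.
With |Q| = 7, pigeonhole forces a state repeat no later than step 7; the substring read between the first and second visits to that state can be pumped.

S6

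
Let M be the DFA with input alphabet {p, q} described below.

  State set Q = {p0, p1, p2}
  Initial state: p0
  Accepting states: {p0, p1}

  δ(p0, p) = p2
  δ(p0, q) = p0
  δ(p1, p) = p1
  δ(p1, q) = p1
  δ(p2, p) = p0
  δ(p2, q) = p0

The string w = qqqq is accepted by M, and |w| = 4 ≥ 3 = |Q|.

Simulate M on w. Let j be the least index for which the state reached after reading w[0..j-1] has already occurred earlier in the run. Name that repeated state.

Run of M on w = q q q q:
  step 0: p0  (start)
  step 1: p0  (read q: p0→p0)   ← first repeat (p0 seen earlier)
  step 2: p0  (read q: p0→p0)
  step 3: p0  (read q: p0→p0)
  step 4: p0  (read q: p0→p0)

The earliest repeat is at step j = 1: M is in p0, which it already visited at step i = 0.
Pumping length from the standard proof: p = 3 (the number of states). The repeated state found above gives |xy| = j ≤ 3 and |y| = j − i ≥ 1.

p0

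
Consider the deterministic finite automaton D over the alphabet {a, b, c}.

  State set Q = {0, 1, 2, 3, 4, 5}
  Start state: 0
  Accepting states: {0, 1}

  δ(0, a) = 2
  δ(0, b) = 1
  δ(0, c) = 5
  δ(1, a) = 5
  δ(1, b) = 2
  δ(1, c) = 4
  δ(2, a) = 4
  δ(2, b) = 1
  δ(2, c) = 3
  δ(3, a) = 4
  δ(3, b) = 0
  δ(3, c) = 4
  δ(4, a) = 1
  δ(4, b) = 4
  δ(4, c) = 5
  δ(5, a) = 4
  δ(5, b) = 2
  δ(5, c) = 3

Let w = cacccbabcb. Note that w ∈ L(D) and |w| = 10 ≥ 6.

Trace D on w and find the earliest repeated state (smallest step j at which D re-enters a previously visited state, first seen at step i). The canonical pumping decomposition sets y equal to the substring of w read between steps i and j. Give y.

ac

Run of D on w = c a c c c b a b c b:
  step 0: 0  (start)
  step 1: 5  (read c: 0→5)
  step 2: 4  (read a: 5→4)
  step 3: 5  (read c: 4→5)   ← first repeat (5 seen earlier)
  step 4: 3  (read c: 5→3)
  step 5: 4  (read c: 3→4)
  step 6: 4  (read b: 4→4)
  step 7: 1  (read a: 4→1)
  step 8: 2  (read b: 1→2)
  step 9: 3  (read c: 2→3)
  step 10: 0  (read b: 3→0)

So i = 1, j = 3, giving x = w[0:1] = c, y = w[1:3] = ac, z = w[3:10] = ccbabcb.
Check: |xy| = 3 ≤ 6 and |y| = 2 ≥ 1. Reading y takes D from 5 back to 5, so every xyⁱz is accepted.
The DFA has 6 states, so the proof of the pumping lemma guarantees a repeated state among the first 6+1 visited; the segment between the two visits is the pumpable y.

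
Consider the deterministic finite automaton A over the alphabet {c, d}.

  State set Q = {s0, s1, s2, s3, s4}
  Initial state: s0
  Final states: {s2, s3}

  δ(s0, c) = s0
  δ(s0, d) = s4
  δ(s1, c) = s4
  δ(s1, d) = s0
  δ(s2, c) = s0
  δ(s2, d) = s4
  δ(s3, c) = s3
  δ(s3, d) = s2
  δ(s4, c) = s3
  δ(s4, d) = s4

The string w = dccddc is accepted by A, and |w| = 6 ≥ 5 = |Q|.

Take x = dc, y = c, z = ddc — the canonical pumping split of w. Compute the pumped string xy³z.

xy^3z = dc·c·c·c·ddc = dccccddc.
Reading y = c takes A from s3 back to s3, so after x·y·y·y the machine is still in s3, and z then leads to the accepting state s3. Hence dccccddc ∈ L(A).

dccccddc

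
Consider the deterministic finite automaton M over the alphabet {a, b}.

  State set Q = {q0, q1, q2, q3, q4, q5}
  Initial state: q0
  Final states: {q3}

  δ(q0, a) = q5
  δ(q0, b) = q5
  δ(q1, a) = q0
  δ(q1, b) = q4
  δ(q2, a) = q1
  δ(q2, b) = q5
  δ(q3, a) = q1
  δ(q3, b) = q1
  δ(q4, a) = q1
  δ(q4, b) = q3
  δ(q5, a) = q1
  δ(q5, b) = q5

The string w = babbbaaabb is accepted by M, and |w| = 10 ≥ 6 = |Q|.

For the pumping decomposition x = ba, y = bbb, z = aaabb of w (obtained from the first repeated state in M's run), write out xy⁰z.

xy⁰z = xz = ba·aaabb = baaaabb.
Reading y = bbb takes M from q1 back to q1, so after x the machine is still in q1, and z then leads to the accepting state q3. Hence baaaabb ∈ L(M).

baaaabb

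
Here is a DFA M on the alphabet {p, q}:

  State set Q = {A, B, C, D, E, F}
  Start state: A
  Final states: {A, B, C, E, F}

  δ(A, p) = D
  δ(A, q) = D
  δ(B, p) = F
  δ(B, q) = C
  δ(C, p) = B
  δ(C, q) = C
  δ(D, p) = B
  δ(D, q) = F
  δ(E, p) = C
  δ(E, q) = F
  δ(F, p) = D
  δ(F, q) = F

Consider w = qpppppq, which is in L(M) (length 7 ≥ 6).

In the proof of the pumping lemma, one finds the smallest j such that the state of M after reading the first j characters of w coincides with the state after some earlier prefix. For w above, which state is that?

D

Run of M on w = q p p p p p q:
  step 0: A  (start)
  step 1: D  (read q: A→D)
  step 2: B  (read p: D→B)
  step 3: F  (read p: B→F)
  step 4: D  (read p: F→D)   ← first repeat (D seen earlier)
  step 5: B  (read p: D→B)
  step 6: F  (read p: B→F)
  step 7: F  (read q: F→F)

The earliest repeat is at step j = 4: M is in D, which it already visited at step i = 1.
Since M has 6 states, any run of length ≥ 6 visits 6+1 states, so by pigeonhole some state repeats within the first 6 steps — that repeat gives the pumpable loop.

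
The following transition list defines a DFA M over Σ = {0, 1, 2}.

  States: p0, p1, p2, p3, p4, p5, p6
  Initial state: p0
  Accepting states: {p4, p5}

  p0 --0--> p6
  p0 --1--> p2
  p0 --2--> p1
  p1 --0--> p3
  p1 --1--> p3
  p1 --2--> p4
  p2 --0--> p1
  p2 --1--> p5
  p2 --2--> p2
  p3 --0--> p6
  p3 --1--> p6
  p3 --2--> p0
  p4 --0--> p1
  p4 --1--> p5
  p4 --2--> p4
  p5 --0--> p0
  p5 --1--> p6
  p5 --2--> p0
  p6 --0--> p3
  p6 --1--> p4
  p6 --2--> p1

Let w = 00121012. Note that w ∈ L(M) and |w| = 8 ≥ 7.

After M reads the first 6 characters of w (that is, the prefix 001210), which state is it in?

Run of M on the first 6 characters of w = 0 0 1 2 1 0:
  step 0: p0  (start)
  step 1: p6  (read 0: p0→p6)
  step 2: p3  (read 0: p6→p3)
  step 3: p6  (read 1: p3→p6)
  step 4: p1  (read 2: p6→p1)
  step 5: p3  (read 1: p1→p3)
  step 6: p6  (read 0: p3→p6)

After reading 6 characters, M is in state p6.

p6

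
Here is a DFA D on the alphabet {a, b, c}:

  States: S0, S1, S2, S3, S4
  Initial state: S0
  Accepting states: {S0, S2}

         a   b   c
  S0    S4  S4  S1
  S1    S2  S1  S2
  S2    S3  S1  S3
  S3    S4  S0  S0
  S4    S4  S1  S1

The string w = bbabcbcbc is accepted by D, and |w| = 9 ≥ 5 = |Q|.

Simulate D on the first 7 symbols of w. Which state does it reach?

State sequence: S0 -b-> S4 -b-> S1 -a-> S2 -b-> S1 -c-> S2 -b-> S1 -c-> S2

After reading 7 characters, D is in state S2.

S2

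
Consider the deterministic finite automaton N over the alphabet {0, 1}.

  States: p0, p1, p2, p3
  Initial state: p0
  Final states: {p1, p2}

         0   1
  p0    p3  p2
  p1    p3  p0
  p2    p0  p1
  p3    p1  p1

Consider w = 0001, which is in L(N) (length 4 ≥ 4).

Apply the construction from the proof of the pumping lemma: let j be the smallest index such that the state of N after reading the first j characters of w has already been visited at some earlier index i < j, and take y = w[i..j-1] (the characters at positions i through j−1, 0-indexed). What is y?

00

Run of N on w = 0 0 0 1:
  step 0: p0  (start)
  step 1: p3  (read 0: p0→p3)
  step 2: p1  (read 0: p3→p1)
  step 3: p3  (read 0: p1→p3)   ← first repeat (p3 seen earlier)
  step 4: p1  (read 1: p3→p1)

So i = 1, j = 3, giving x = w[0:1] = 0, y = w[1:3] = 00, z = w[3:4] = 1.
Check: |xy| = 3 ≤ 4 and |y| = 2 ≥ 1. Reading y takes N from p3 back to p3, so every xyⁱz is accepted.
Since N has 4 states, any run of length ≥ 4 visits 4+1 states, so by pigeonhole some state repeats within the first 4 steps — that repeat gives the pumpable loop.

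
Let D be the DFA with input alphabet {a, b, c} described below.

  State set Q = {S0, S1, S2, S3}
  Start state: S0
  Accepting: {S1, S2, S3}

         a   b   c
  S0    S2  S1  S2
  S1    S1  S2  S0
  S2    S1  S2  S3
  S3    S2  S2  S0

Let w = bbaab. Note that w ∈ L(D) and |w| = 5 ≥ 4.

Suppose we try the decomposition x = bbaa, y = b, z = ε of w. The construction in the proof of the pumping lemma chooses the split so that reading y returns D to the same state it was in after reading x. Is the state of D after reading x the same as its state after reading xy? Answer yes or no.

no

Run of D on the first 5 characters of w = b b a a b:
  step 0: S0  (start)
  step 1: S1  (read b: S0→S1)
  step 2: S2  (read b: S1→S2)
  step 3: S1  (read a: S2→S1)
  step 4: S1  (read a: S1→S1)
  step 5: S2  (read b: S1→S2)

After x (step 4): S1. After xy (step 5): S2.
They differ (S1 ≠ S2), so y is not a cycle from the state after x; this split is not the one the pumping-lemma construction produces, and pumping y need not keep the string in L(D).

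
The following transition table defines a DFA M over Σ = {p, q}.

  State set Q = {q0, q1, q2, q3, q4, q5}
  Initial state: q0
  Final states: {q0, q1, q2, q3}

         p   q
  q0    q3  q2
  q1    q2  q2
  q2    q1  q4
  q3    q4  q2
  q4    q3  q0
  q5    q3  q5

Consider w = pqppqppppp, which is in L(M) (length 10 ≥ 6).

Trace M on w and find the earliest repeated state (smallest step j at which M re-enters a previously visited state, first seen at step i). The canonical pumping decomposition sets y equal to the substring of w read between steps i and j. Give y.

Run of M on w = p q p p q p p p p p:
  step 0: q0  (start)
  step 1: q3  (read p: q0→q3)
  step 2: q2  (read q: q3→q2)
  step 3: q1  (read p: q2→q1)
  step 4: q2  (read p: q1→q2)   ← first repeat (q2 seen earlier)
  step 5: q4  (read q: q2→q4)
  step 6: q3  (read p: q4→q3)
  step 7: q4  (read p: q3→q4)
  step 8: q3  (read p: q4→q3)
  step 9: q4  (read p: q3→q4)
  step 10: q3  (read p: q4→q3)

So i = 2, j = 4, giving x = w[0:2] = pq, y = w[2:4] = pp, z = w[4:10] = qppppp.
Check: |xy| = 4 ≤ 6 and |y| = 2 ≥ 1. Reading y takes M from q2 back to q2, so every xyⁱz is accepted.
Since M has 6 states, any run of length ≥ 6 visits 6+1 states, so by pigeonhole some state repeats within the first 6 steps — that repeat gives the pumpable loop.

pp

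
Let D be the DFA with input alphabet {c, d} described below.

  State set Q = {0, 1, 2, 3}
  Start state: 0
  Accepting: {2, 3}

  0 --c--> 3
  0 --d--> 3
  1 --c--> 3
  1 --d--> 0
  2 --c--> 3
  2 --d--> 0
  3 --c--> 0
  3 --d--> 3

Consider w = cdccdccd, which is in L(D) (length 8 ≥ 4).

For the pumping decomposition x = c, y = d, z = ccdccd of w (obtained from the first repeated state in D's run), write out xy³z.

xy^3z = c·d·d·d·ccdccd = cdddccdccd.
Reading y = d takes D from 3 back to 3, so after x·y·y·y the machine is still in 3, and z then leads to the accepting state 3. Hence cdddccdccd ∈ L(D).

cdddccdccd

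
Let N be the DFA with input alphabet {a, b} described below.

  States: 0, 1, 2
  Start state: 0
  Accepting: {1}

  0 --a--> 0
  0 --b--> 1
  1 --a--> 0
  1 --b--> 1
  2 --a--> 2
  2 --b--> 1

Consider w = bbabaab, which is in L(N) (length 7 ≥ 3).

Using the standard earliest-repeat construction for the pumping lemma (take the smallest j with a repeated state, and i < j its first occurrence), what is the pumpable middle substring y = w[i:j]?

Run of N on w = b b a b a a b:
  step 0: 0  (start)
  step 1: 1  (read b: 0→1)
  step 2: 1  (read b: 1→1)   ← first repeat (1 seen earlier)
  step 3: 0  (read a: 1→0)
  step 4: 1  (read b: 0→1)
  step 5: 0  (read a: 1→0)
  step 6: 0  (read a: 0→0)
  step 7: 1  (read b: 0→1)

So i = 1, j = 2, giving x = w[0:1] = b, y = w[1:2] = b, z = w[2:7] = abaab.
Check: |xy| = 2 ≤ 3 and |y| = 1 ≥ 1. Reading y takes N from 1 back to 1, so every xyⁱz is accepted.
Since N has 3 states, any run of length ≥ 3 visits 3+1 states, so by pigeonhole some state repeats within the first 3 steps — that repeat gives the pumpable loop.

b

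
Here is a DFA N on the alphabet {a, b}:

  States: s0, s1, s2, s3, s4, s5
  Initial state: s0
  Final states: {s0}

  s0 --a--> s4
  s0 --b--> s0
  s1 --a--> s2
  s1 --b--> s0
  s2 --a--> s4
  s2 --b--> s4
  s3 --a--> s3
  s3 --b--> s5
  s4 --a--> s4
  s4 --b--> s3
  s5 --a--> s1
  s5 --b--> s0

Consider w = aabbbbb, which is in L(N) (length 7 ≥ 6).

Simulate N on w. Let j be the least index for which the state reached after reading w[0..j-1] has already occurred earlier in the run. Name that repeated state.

s4

Run of N on w = a a b b b b b:
  step 0: s0  (start)
  step 1: s4  (read a: s0→s4)
  step 2: s4  (read a: s4→s4)   ← first repeat (s4 seen earlier)
  step 3: s3  (read b: s4→s3)
  step 4: s5  (read b: s3→s5)
  step 5: s0  (read b: s5→s0)
  step 6: s0  (read b: s0→s0)
  step 7: s0  (read b: s0→s0)

The earliest repeat is at step j = 2: N is in s4, which it already visited at step i = 1.
The DFA has 6 states, so the proof of the pumping lemma guarantees a repeated state among the first 6+1 visited; the segment between the two visits is the pumpable y.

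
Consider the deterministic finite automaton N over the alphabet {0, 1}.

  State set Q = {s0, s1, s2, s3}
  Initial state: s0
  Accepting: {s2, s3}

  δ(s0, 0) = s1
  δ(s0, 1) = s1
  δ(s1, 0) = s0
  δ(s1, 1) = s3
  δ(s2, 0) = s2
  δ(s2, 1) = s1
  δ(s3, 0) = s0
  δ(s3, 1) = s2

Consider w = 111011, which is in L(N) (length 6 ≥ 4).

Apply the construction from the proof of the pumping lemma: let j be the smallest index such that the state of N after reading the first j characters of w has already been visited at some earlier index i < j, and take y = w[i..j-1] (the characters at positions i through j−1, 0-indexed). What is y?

0

State sequence: s0 -1-> s1 -1-> s3 -1-> s2 -0-> s2 -1-> s1 -1-> s3
First repeat at step 4: s2 was already visited.

So i = 3, j = 4, giving x = w[0:3] = 111, y = w[3:4] = 0, z = w[4:6] = 11.
Check: |xy| = 4 ≤ 4 and |y| = 1 ≥ 1. Reading y takes N from s2 back to s2, so every xyⁱz is accepted.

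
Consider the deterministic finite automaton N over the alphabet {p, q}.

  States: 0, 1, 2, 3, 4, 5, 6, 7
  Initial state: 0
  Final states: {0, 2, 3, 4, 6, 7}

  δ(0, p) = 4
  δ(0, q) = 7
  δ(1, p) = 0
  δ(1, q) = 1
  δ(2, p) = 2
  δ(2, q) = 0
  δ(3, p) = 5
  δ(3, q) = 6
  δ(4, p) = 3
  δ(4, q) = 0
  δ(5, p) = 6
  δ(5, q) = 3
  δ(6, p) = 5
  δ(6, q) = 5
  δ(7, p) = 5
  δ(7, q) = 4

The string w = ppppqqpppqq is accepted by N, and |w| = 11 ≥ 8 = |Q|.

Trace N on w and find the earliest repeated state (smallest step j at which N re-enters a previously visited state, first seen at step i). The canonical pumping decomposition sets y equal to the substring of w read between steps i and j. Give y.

pq

State sequence: 0 -p-> 4 -p-> 3 -p-> 5 -p-> 6 -q-> 5 -q-> 3 -p-> 5 -p-> 6 -p-> 5 -q-> 3 -q-> 6
First repeat at step 5: 5 was already visited.

So i = 3, j = 5, giving x = w[0:3] = ppp, y = w[3:5] = pq, z = w[5:11] = qpppqq.
Check: |xy| = 5 ≤ 8 and |y| = 2 ≥ 1. Reading y takes N from 5 back to 5, so every xyⁱz is accepted.
The DFA has 8 states, so the proof of the pumping lemma guarantees a repeated state among the first 8+1 visited; the segment between the two visits is the pumpable y.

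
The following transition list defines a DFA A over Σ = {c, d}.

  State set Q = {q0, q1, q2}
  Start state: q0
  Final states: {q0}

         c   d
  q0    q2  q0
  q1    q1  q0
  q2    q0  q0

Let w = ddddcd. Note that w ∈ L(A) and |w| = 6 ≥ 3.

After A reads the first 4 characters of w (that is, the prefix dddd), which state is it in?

Run of A on the first 4 characters of w = d d d d:
  step 0: q0  (start)
  step 1: q0  (read d: q0→q0)
  step 2: q0  (read d: q0→q0)
  step 3: q0  (read d: q0→q0)
  step 4: q0  (read d: q0→q0)

After reading 4 characters, A is in state q0.

q0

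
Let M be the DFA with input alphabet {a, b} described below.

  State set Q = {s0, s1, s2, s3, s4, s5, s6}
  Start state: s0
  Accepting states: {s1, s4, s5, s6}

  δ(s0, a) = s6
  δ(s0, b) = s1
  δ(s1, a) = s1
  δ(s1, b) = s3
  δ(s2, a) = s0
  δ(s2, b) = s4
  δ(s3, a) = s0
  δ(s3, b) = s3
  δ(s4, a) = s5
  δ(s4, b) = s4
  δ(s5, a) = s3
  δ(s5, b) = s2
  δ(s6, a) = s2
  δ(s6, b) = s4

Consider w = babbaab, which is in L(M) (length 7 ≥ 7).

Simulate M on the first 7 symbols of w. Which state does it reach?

Run of M on the first 7 characters of w = b a b b a a b:
  step 0: s0  (start)
  step 1: s1  (read b: s0→s1)
  step 2: s1  (read a: s1→s1)
  step 3: s3  (read b: s1→s3)
  step 4: s3  (read b: s3→s3)
  step 5: s0  (read a: s3→s0)
  step 6: s6  (read a: s0→s6)
  step 7: s4  (read b: s6→s4)

After reading 7 characters, M is in state s4.

s4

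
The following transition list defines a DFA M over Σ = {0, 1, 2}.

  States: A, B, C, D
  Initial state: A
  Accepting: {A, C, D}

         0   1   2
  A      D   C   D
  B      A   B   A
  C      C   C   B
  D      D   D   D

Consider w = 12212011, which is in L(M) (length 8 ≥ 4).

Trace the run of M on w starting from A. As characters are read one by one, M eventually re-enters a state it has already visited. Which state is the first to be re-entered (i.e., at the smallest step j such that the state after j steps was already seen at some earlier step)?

A

Run of M on w = 1 2 2 1 2 0 1 1:
  step 0: A  (start)
  step 1: C  (read 1: A→C)
  step 2: B  (read 2: C→B)
  step 3: A  (read 2: B→A)   ← first repeat (A seen earlier)
  step 4: C  (read 1: A→C)
  step 5: B  (read 2: C→B)
  step 6: A  (read 0: B→A)
  step 7: C  (read 1: A→C)
  step 8: C  (read 1: C→C)

The earliest repeat is at step j = 3: M is in A, which it already visited at step i = 0.
Since M has 4 states, any run of length ≥ 4 visits 4+1 states, so by pigeonhole some state repeats within the first 4 steps — that repeat gives the pumpable loop.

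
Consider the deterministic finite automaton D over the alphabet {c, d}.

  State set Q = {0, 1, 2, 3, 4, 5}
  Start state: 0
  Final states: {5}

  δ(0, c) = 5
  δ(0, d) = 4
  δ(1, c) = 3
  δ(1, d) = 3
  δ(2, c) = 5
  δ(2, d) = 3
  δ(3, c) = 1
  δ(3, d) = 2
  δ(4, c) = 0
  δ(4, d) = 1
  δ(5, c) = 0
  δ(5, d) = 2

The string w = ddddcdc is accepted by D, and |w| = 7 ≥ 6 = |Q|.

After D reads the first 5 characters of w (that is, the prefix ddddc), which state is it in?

State sequence: 0 -d-> 4 -d-> 1 -d-> 3 -d-> 2 -c-> 5

After reading 5 characters, D is in state 5.
(This kind of state-tracing is the core of the pumping-lemma construction: with 6 states, pigeonhole forces a repeat within the first 6 steps.)

5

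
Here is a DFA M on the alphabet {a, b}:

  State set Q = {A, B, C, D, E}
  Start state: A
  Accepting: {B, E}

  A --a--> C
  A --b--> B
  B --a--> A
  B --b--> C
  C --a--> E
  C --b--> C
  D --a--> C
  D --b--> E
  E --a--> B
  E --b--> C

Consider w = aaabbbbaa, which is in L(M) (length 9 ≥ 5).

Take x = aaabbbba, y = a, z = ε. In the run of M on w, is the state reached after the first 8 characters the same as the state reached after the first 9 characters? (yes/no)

Run of M on the first 9 characters of w = a a a b b b b a a:
  step 0: A  (start)
  step 1: C  (read a: A→C)
  step 2: E  (read a: C→E)
  step 3: B  (read a: E→B)
  step 4: C  (read b: B→C)
  step 5: C  (read b: C→C)
  step 6: C  (read b: C→C)
  step 7: C  (read b: C→C)
  step 8: E  (read a: C→E)
  step 9: B  (read a: E→B)

After x (step 8): E. After xy (step 9): B.
They differ (E ≠ B), so y is not a cycle from the state after x; this split is not the one the pumping-lemma construction produces, and pumping y need not keep the string in L(M).

no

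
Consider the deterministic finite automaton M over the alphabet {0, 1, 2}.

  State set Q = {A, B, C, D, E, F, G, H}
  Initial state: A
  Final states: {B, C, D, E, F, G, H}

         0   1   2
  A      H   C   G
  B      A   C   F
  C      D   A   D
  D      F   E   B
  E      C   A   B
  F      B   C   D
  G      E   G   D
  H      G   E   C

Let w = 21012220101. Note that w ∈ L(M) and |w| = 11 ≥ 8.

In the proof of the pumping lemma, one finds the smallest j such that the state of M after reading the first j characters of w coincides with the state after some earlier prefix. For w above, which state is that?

State sequence: A -2-> G -1-> G -0-> E -1-> A -2-> G -2-> D -2-> B -0-> A -1-> C -0-> D -1-> E
First repeat at step 2: G was already visited.

The earliest repeat is at step j = 2: M is in G, which it already visited at step i = 1.
Pumping length from the standard proof: p = 8 (the number of states). The repeated state found above gives |xy| = j ≤ 8 and |y| = j − i ≥ 1.

G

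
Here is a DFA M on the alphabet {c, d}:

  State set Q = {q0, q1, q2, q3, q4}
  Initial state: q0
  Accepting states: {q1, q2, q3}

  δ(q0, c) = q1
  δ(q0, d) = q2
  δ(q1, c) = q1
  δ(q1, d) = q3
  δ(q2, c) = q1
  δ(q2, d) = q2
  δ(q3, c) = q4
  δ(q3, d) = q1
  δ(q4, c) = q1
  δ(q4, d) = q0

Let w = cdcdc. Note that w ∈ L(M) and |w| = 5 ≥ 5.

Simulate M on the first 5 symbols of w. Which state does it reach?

State sequence: q0 -c-> q1 -d-> q3 -c-> q4 -d-> q0 -c-> q1

After reading 5 characters, M is in state q1.

q1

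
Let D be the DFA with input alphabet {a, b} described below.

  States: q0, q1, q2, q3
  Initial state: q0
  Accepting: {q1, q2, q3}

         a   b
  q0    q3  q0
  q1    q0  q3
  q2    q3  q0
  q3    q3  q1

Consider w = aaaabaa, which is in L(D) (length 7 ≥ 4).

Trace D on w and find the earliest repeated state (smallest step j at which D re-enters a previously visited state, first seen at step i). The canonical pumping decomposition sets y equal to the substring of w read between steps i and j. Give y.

a

State sequence: q0 -a-> q3 -a-> q3 -a-> q3 -a-> q3 -b-> q1 -a-> q0 -a-> q3
First repeat at step 2: q3 was already visited.

So i = 1, j = 2, giving x = w[0:1] = a, y = w[1:2] = a, z = w[2:7] = aabaa.
Check: |xy| = 2 ≤ 4 and |y| = 1 ≥ 1. Reading y takes D from q3 back to q3, so every xyⁱz is accepted.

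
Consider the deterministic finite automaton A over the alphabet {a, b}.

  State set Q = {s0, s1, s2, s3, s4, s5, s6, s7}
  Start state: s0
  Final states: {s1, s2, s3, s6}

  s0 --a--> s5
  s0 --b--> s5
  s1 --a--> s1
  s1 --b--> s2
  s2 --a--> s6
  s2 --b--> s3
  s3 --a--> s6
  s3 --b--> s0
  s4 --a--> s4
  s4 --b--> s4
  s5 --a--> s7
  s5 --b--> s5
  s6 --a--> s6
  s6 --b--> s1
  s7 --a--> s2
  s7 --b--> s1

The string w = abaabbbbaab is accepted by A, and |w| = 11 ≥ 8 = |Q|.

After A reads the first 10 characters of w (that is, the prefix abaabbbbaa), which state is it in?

Run of A on the first 10 characters of w = a b a a b b b b a a:
  step 0: s0  (start)
  step 1: s5  (read a: s0→s5)
  step 2: s5  (read b: s5→s5)
  step 3: s7  (read a: s5→s7)
  step 4: s2  (read a: s7→s2)
  step 5: s3  (read b: s2→s3)
  step 6: s0  (read b: s3→s0)
  step 7: s5  (read b: s0→s5)
  step 8: s5  (read b: s5→s5)
  step 9: s7  (read a: s5→s7)
  step 10: s2  (read a: s7→s2)

After reading 10 characters, A is in state s2.

s2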